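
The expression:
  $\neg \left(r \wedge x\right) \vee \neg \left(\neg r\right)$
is always true.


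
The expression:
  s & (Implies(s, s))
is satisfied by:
  {s: True}


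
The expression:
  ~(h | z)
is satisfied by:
  {h: False, z: False}


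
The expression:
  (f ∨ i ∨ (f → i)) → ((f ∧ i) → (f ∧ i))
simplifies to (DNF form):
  True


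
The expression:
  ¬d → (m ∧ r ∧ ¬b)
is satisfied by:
  {r: True, d: True, m: True, b: False}
  {r: True, d: True, b: False, m: False}
  {d: True, m: True, b: False, r: False}
  {d: True, b: False, m: False, r: False}
  {d: True, r: True, b: True, m: True}
  {d: True, r: True, b: True, m: False}
  {d: True, b: True, m: True, r: False}
  {d: True, b: True, m: False, r: False}
  {r: True, m: True, b: False, d: False}


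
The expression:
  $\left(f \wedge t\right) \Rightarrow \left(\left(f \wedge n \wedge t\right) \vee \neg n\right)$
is always true.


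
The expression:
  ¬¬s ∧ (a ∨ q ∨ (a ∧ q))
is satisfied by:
  {s: True, a: True, q: True}
  {s: True, a: True, q: False}
  {s: True, q: True, a: False}


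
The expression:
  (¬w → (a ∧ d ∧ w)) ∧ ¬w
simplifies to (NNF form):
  False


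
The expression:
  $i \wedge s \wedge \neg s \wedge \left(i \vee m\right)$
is never true.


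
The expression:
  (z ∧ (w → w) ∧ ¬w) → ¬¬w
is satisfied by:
  {w: True, z: False}
  {z: False, w: False}
  {z: True, w: True}


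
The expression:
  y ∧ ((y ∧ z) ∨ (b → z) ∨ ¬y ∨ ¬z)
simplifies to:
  y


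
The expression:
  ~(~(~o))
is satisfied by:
  {o: False}


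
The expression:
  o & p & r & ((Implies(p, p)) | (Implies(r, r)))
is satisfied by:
  {r: True, p: True, o: True}


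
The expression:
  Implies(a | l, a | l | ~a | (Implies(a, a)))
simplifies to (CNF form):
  True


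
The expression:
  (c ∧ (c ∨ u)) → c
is always true.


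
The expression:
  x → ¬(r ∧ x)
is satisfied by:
  {x: False, r: False}
  {r: True, x: False}
  {x: True, r: False}


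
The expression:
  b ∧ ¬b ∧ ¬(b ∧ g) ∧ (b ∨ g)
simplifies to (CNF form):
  False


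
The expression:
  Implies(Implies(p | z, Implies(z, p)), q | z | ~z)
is always true.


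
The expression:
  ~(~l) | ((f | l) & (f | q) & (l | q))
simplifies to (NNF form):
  l | (f & q)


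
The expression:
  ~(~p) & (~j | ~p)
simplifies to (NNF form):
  p & ~j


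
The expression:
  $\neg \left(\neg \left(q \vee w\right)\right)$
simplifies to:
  $q \vee w$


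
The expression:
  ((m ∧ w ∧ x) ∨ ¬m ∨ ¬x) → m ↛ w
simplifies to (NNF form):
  m ∧ ¬w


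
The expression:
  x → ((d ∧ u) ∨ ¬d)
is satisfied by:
  {u: True, d: False, x: False}
  {u: False, d: False, x: False}
  {x: True, u: True, d: False}
  {x: True, u: False, d: False}
  {d: True, u: True, x: False}
  {d: True, u: False, x: False}
  {d: True, x: True, u: True}


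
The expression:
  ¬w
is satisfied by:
  {w: False}


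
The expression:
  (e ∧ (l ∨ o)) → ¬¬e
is always true.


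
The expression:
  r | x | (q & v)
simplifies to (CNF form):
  (q | r | x) & (r | v | x)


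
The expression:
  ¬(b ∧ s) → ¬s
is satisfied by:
  {b: True, s: False}
  {s: False, b: False}
  {s: True, b: True}


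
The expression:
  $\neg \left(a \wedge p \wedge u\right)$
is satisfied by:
  {p: False, u: False, a: False}
  {a: True, p: False, u: False}
  {u: True, p: False, a: False}
  {a: True, u: True, p: False}
  {p: True, a: False, u: False}
  {a: True, p: True, u: False}
  {u: True, p: True, a: False}


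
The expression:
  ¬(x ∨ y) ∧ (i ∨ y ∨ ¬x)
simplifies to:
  ¬x ∧ ¬y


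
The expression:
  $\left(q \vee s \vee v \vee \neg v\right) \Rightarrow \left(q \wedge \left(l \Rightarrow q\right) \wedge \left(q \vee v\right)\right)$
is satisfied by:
  {q: True}


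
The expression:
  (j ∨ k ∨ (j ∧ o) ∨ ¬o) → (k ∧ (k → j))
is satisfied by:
  {o: True, j: True, k: True}
  {j: True, k: True, o: False}
  {o: True, k: False, j: False}


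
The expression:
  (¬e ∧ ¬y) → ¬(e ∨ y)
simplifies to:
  True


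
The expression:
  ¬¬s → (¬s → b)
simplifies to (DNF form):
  True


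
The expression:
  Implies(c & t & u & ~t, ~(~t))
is always true.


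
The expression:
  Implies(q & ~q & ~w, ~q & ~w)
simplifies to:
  True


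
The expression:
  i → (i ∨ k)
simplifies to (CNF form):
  True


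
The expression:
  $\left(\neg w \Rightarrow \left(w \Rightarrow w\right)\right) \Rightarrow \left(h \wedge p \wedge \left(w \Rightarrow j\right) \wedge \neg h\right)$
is never true.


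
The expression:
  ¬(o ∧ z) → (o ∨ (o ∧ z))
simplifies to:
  o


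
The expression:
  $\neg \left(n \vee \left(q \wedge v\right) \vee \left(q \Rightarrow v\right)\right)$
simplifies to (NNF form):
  $q \wedge \neg n \wedge \neg v$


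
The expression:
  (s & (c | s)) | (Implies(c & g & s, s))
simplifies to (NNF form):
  True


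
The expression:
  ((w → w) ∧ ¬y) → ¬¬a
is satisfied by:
  {a: True, y: True}
  {a: True, y: False}
  {y: True, a: False}


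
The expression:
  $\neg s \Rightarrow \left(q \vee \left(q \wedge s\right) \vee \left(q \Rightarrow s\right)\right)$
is always true.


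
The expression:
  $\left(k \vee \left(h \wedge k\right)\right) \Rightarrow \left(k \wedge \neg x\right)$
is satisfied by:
  {k: False, x: False}
  {x: True, k: False}
  {k: True, x: False}


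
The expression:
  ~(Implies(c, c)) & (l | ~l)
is never true.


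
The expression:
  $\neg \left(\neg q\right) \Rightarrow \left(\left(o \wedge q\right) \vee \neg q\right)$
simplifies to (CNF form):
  $o \vee \neg q$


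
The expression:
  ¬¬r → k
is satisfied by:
  {k: True, r: False}
  {r: False, k: False}
  {r: True, k: True}


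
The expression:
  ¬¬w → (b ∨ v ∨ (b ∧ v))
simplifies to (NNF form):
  b ∨ v ∨ ¬w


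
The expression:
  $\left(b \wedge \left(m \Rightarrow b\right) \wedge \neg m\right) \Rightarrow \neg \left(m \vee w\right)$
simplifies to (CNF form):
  $m \vee \neg b \vee \neg w$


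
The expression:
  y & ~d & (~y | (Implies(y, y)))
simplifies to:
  y & ~d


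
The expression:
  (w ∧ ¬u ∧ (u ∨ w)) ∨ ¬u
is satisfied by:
  {u: False}


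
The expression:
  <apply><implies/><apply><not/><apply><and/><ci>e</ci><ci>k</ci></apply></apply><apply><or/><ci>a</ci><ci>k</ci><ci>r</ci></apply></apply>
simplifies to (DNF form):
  <apply><or/><ci>a</ci><ci>k</ci><ci>r</ci></apply>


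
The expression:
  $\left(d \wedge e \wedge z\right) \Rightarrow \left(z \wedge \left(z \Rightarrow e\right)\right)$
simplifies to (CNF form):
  $\text{True}$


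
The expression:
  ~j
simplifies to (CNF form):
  ~j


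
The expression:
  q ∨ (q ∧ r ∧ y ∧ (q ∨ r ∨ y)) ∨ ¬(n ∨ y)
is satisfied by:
  {q: True, y: False, n: False}
  {n: True, q: True, y: False}
  {q: True, y: True, n: False}
  {n: True, q: True, y: True}
  {n: False, y: False, q: False}


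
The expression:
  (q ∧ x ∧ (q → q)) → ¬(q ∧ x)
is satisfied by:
  {q: False, x: False}
  {x: True, q: False}
  {q: True, x: False}


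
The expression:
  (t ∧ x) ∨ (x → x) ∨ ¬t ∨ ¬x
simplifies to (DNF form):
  True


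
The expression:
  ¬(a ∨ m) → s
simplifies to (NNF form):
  a ∨ m ∨ s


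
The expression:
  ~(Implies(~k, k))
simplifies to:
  ~k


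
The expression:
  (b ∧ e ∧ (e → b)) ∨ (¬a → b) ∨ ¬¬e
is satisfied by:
  {a: True, b: True, e: True}
  {a: True, b: True, e: False}
  {a: True, e: True, b: False}
  {a: True, e: False, b: False}
  {b: True, e: True, a: False}
  {b: True, e: False, a: False}
  {e: True, b: False, a: False}


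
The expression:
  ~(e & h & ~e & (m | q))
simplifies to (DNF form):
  True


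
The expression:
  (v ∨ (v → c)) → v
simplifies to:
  v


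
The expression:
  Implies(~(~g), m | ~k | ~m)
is always true.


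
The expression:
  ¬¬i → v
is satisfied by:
  {v: True, i: False}
  {i: False, v: False}
  {i: True, v: True}


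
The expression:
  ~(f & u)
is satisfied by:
  {u: False, f: False}
  {f: True, u: False}
  {u: True, f: False}


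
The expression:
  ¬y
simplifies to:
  ¬y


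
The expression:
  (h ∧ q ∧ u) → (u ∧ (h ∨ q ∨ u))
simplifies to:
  True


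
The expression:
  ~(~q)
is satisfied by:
  {q: True}


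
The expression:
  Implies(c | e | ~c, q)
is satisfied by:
  {q: True}


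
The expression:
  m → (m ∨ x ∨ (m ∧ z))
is always true.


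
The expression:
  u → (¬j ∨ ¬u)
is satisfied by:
  {u: False, j: False}
  {j: True, u: False}
  {u: True, j: False}


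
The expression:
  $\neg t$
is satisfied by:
  {t: False}


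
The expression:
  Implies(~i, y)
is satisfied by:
  {i: True, y: True}
  {i: True, y: False}
  {y: True, i: False}


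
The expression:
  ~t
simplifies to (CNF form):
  ~t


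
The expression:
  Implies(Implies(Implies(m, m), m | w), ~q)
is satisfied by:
  {m: False, q: False, w: False}
  {w: True, m: False, q: False}
  {m: True, w: False, q: False}
  {w: True, m: True, q: False}
  {q: True, w: False, m: False}


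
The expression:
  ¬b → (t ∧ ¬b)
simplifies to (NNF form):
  b ∨ t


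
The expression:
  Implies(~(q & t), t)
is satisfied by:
  {t: True}


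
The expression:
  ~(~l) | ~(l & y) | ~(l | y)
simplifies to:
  True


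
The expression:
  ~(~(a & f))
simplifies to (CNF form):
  a & f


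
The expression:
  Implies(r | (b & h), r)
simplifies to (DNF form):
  r | ~b | ~h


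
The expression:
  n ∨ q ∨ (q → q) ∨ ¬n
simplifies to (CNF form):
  True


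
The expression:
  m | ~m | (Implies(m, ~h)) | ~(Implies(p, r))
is always true.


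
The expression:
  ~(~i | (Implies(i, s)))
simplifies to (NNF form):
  i & ~s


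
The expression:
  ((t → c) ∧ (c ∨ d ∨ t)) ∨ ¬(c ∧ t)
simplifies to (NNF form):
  True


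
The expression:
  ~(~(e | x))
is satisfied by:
  {x: True, e: True}
  {x: True, e: False}
  {e: True, x: False}


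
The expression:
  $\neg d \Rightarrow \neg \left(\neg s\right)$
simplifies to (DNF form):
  $d \vee s$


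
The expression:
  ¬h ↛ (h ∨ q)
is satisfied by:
  {q: False, h: False}


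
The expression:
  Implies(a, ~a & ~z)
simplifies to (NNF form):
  ~a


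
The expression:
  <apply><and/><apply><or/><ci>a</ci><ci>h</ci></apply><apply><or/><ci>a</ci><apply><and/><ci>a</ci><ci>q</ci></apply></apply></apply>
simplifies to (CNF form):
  <ci>a</ci>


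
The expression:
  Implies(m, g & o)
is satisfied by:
  {o: True, g: True, m: False}
  {o: True, g: False, m: False}
  {g: True, o: False, m: False}
  {o: False, g: False, m: False}
  {o: True, m: True, g: True}


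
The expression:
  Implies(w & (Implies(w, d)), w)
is always true.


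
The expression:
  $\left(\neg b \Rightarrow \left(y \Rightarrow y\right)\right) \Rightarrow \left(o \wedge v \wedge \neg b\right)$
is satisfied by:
  {o: True, v: True, b: False}


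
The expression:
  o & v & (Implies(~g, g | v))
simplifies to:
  o & v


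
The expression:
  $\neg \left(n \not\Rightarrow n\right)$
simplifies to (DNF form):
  $\text{True}$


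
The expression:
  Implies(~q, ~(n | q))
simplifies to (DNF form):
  q | ~n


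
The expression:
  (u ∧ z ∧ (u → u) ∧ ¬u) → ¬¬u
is always true.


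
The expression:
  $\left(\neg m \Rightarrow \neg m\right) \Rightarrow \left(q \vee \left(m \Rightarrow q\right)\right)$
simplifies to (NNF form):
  $q \vee \neg m$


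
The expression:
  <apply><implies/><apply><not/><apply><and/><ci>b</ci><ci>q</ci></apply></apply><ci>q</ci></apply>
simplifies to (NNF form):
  <ci>q</ci>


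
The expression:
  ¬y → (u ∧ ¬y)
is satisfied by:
  {y: True, u: True}
  {y: True, u: False}
  {u: True, y: False}


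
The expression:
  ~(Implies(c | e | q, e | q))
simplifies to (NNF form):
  c & ~e & ~q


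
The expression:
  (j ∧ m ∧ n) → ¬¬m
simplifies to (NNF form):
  True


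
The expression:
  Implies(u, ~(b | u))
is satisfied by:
  {u: False}


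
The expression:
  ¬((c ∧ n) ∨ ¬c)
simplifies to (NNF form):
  c ∧ ¬n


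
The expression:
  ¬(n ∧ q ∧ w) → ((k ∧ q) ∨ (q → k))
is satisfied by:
  {k: True, w: True, n: True, q: False}
  {k: True, w: True, n: False, q: False}
  {k: True, n: True, w: False, q: False}
  {k: True, n: False, w: False, q: False}
  {w: True, n: True, k: False, q: False}
  {w: True, k: False, n: False, q: False}
  {w: False, n: True, k: False, q: False}
  {w: False, k: False, n: False, q: False}
  {k: True, q: True, w: True, n: True}
  {k: True, q: True, w: True, n: False}
  {k: True, q: True, n: True, w: False}
  {k: True, q: True, n: False, w: False}
  {q: True, w: True, n: True, k: False}


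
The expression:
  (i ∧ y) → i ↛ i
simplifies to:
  ¬i ∨ ¬y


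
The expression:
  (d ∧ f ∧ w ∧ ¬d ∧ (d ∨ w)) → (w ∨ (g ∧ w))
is always true.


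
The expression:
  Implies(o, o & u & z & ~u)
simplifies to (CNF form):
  ~o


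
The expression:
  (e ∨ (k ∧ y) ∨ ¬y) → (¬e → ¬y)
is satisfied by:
  {e: True, k: False, y: False}
  {k: False, y: False, e: False}
  {y: True, e: True, k: False}
  {y: True, k: False, e: False}
  {e: True, k: True, y: False}
  {k: True, e: False, y: False}
  {y: True, k: True, e: True}


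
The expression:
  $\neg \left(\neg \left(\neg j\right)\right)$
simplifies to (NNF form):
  $\neg j$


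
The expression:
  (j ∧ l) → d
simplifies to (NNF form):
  d ∨ ¬j ∨ ¬l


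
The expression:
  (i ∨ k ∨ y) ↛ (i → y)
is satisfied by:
  {i: True, y: False}


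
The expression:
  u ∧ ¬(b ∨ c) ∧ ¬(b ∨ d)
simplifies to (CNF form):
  u ∧ ¬b ∧ ¬c ∧ ¬d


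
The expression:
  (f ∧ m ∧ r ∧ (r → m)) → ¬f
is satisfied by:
  {m: False, r: False, f: False}
  {f: True, m: False, r: False}
  {r: True, m: False, f: False}
  {f: True, r: True, m: False}
  {m: True, f: False, r: False}
  {f: True, m: True, r: False}
  {r: True, m: True, f: False}


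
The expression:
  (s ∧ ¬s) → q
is always true.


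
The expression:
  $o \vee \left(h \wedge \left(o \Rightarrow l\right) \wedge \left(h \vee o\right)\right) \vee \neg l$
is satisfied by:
  {o: True, h: True, l: False}
  {o: True, l: False, h: False}
  {h: True, l: False, o: False}
  {h: False, l: False, o: False}
  {o: True, h: True, l: True}
  {o: True, l: True, h: False}
  {h: True, l: True, o: False}


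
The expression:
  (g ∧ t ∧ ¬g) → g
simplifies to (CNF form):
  True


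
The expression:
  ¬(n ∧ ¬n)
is always true.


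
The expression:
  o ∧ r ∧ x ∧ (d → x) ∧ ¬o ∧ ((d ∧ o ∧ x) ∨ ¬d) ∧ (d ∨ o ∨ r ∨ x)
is never true.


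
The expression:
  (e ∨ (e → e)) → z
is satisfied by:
  {z: True}


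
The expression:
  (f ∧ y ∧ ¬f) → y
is always true.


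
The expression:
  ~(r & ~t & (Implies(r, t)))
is always true.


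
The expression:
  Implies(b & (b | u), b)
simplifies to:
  True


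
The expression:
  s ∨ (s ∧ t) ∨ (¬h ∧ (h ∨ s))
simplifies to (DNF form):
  s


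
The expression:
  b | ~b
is always true.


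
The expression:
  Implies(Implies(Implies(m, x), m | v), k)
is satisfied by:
  {k: True, v: False, m: False}
  {k: True, m: True, v: False}
  {k: True, v: True, m: False}
  {k: True, m: True, v: True}
  {m: False, v: False, k: False}


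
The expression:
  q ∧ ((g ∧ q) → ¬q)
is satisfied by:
  {q: True, g: False}


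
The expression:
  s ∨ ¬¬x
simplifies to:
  s ∨ x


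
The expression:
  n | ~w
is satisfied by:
  {n: True, w: False}
  {w: False, n: False}
  {w: True, n: True}


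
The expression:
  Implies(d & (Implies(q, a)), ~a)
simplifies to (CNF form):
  ~a | ~d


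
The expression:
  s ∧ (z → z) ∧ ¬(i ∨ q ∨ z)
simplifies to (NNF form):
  s ∧ ¬i ∧ ¬q ∧ ¬z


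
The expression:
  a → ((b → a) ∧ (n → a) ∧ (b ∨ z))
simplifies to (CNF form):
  b ∨ z ∨ ¬a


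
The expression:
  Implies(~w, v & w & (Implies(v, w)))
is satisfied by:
  {w: True}


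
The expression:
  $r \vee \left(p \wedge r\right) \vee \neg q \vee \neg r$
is always true.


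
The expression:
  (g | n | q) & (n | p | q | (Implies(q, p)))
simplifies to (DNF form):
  g | n | q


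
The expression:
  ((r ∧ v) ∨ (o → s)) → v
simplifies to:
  v ∨ (o ∧ ¬s)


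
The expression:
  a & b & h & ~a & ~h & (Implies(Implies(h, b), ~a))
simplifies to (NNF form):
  False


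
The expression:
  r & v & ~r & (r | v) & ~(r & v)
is never true.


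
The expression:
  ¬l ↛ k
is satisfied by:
  {k: True, l: False}
  {l: False, k: False}
  {l: True, k: True}


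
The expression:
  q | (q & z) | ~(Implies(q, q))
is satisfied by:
  {q: True}


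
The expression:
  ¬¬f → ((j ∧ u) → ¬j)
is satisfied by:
  {u: False, j: False, f: False}
  {f: True, u: False, j: False}
  {j: True, u: False, f: False}
  {f: True, j: True, u: False}
  {u: True, f: False, j: False}
  {f: True, u: True, j: False}
  {j: True, u: True, f: False}


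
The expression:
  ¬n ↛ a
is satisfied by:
  {a: True, n: False}
  {n: False, a: False}
  {n: True, a: True}


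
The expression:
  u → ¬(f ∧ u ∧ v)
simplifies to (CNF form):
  ¬f ∨ ¬u ∨ ¬v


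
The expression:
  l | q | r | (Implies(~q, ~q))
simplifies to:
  True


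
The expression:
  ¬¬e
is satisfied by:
  {e: True}


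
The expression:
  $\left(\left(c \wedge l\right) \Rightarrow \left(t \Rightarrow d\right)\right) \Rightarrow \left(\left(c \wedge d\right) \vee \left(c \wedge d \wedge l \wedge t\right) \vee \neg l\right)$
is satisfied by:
  {d: True, t: True, c: True, l: False}
  {d: True, c: True, l: False, t: False}
  {t: True, c: True, l: False, d: False}
  {c: True, t: False, l: False, d: False}
  {d: True, t: True, c: False, l: False}
  {d: True, t: False, c: False, l: False}
  {t: True, d: False, c: False, l: False}
  {d: False, c: False, l: False, t: False}
  {t: True, d: True, l: True, c: True}
  {d: True, l: True, c: True, t: False}
  {t: True, l: True, c: True, d: False}


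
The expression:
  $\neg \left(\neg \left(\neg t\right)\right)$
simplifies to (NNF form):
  $\neg t$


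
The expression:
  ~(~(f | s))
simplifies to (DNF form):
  f | s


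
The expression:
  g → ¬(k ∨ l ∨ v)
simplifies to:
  (¬k ∧ ¬l ∧ ¬v) ∨ ¬g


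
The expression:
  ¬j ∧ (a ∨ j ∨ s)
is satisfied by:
  {a: True, s: True, j: False}
  {a: True, j: False, s: False}
  {s: True, j: False, a: False}


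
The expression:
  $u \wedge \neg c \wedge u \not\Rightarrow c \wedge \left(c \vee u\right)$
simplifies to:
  $u \wedge \neg c$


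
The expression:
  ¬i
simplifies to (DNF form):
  ¬i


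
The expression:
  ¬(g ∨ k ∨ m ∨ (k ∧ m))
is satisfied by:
  {g: False, k: False, m: False}


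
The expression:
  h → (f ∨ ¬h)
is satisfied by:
  {f: True, h: False}
  {h: False, f: False}
  {h: True, f: True}


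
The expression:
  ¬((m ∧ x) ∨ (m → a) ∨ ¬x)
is never true.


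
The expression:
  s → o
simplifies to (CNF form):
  o ∨ ¬s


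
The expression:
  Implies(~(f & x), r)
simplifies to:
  r | (f & x)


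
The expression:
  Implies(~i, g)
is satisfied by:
  {i: True, g: True}
  {i: True, g: False}
  {g: True, i: False}


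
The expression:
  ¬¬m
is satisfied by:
  {m: True}


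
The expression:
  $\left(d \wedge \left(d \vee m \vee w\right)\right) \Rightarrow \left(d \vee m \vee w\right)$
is always true.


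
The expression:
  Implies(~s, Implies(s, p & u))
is always true.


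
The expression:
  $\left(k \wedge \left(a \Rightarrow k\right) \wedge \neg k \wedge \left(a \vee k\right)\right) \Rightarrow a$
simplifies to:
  $\text{True}$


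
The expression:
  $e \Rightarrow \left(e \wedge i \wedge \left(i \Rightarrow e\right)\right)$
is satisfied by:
  {i: True, e: False}
  {e: False, i: False}
  {e: True, i: True}


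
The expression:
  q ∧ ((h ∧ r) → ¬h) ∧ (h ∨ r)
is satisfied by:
  {r: True, q: True, h: False}
  {h: True, q: True, r: False}


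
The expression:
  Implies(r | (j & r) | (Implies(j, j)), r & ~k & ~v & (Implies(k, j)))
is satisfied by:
  {r: True, v: False, k: False}


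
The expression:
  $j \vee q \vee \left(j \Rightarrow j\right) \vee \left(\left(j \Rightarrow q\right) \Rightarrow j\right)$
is always true.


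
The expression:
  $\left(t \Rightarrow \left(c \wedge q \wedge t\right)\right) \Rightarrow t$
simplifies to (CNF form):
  $t$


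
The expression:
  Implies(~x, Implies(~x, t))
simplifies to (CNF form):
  t | x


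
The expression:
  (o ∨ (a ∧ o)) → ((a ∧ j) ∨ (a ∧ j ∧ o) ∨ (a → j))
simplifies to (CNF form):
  j ∨ ¬a ∨ ¬o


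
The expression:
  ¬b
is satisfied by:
  {b: False}


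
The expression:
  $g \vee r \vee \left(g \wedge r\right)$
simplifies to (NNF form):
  $g \vee r$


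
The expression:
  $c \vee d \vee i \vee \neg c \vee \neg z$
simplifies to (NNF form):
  $\text{True}$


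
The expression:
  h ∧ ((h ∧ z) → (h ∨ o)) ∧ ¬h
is never true.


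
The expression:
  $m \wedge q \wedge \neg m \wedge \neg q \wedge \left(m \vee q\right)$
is never true.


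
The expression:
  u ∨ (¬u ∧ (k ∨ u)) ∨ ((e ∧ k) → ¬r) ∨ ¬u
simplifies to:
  True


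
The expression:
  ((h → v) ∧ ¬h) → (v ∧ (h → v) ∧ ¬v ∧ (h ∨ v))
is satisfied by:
  {h: True}


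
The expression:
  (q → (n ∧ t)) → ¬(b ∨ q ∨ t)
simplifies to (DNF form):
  (q ∧ ¬n) ∨ (q ∧ ¬t) ∨ (¬b ∧ ¬t)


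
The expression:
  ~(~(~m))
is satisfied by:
  {m: False}


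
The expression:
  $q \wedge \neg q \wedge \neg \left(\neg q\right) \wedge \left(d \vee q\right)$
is never true.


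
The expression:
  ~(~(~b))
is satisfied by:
  {b: False}


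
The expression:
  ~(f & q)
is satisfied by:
  {q: False, f: False}
  {f: True, q: False}
  {q: True, f: False}


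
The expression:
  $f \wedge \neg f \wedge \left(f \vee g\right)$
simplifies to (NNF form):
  $\text{False}$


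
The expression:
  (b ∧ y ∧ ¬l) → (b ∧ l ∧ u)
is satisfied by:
  {l: True, y: False, b: False}
  {l: False, y: False, b: False}
  {b: True, l: True, y: False}
  {b: True, l: False, y: False}
  {y: True, l: True, b: False}
  {y: True, l: False, b: False}
  {y: True, b: True, l: True}


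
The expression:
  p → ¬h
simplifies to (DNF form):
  ¬h ∨ ¬p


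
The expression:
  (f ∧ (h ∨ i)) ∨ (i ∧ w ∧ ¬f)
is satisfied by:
  {i: True, w: True, f: True, h: True}
  {i: True, w: True, f: True, h: False}
  {i: True, f: True, h: True, w: False}
  {i: True, f: True, h: False, w: False}
  {i: True, w: True, h: True, f: False}
  {i: True, w: True, h: False, f: False}
  {w: True, f: True, h: True, i: False}
  {f: True, h: True, w: False, i: False}


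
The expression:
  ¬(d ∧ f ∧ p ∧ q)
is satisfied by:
  {p: False, q: False, d: False, f: False}
  {f: True, p: False, q: False, d: False}
  {d: True, p: False, q: False, f: False}
  {f: True, d: True, p: False, q: False}
  {q: True, f: False, p: False, d: False}
  {f: True, q: True, p: False, d: False}
  {d: True, q: True, f: False, p: False}
  {f: True, d: True, q: True, p: False}
  {p: True, d: False, q: False, f: False}
  {f: True, p: True, d: False, q: False}
  {d: True, p: True, f: False, q: False}
  {f: True, d: True, p: True, q: False}
  {q: True, p: True, d: False, f: False}
  {f: True, q: True, p: True, d: False}
  {d: True, q: True, p: True, f: False}


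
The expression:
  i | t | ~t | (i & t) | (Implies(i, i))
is always true.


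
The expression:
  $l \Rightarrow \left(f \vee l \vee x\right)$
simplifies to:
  $\text{True}$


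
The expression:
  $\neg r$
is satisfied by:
  {r: False}


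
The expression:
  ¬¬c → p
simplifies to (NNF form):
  p ∨ ¬c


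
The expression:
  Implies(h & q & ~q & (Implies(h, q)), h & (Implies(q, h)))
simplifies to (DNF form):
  True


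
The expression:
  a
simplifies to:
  a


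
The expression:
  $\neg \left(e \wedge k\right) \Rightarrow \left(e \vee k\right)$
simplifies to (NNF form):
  $e \vee k$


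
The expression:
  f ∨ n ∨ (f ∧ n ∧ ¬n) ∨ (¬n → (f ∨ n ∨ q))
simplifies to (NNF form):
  f ∨ n ∨ q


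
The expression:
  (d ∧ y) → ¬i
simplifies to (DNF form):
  ¬d ∨ ¬i ∨ ¬y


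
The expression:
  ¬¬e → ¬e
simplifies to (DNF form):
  ¬e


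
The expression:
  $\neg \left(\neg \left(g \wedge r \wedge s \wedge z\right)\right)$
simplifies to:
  $g \wedge r \wedge s \wedge z$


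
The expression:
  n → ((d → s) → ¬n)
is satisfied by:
  {d: True, n: False, s: False}
  {d: False, n: False, s: False}
  {s: True, d: True, n: False}
  {s: True, d: False, n: False}
  {n: True, d: True, s: False}


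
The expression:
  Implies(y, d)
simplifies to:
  d | ~y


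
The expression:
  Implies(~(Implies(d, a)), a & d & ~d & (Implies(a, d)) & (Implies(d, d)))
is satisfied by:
  {a: True, d: False}
  {d: False, a: False}
  {d: True, a: True}


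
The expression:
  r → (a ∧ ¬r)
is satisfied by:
  {r: False}


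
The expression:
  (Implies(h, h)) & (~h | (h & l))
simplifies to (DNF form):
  l | ~h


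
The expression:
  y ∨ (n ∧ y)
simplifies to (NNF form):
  y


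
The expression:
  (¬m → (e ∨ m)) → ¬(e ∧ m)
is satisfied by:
  {m: False, e: False}
  {e: True, m: False}
  {m: True, e: False}


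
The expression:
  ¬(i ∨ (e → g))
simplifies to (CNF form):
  e ∧ ¬g ∧ ¬i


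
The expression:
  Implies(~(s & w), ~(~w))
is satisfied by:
  {w: True}


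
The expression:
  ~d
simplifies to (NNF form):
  ~d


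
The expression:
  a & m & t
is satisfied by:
  {t: True, m: True, a: True}


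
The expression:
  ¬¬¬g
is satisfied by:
  {g: False}


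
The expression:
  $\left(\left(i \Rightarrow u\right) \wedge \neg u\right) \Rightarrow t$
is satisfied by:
  {i: True, t: True, u: True}
  {i: True, t: True, u: False}
  {i: True, u: True, t: False}
  {i: True, u: False, t: False}
  {t: True, u: True, i: False}
  {t: True, u: False, i: False}
  {u: True, t: False, i: False}


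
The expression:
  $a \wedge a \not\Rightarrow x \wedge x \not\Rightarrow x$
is never true.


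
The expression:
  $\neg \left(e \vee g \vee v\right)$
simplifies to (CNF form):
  $\neg e \wedge \neg g \wedge \neg v$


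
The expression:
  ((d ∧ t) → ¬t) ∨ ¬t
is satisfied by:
  {t: False, d: False}
  {d: True, t: False}
  {t: True, d: False}


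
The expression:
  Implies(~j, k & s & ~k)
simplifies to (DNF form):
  j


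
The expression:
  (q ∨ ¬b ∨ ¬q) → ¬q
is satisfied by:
  {q: False}


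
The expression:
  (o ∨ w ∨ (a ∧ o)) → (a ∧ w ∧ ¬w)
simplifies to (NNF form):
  ¬o ∧ ¬w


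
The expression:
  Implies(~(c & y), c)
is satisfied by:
  {c: True}


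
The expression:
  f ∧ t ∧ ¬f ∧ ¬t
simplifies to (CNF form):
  False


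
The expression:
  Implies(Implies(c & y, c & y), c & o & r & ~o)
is never true.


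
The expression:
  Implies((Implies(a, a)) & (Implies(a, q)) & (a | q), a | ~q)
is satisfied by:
  {a: True, q: False}
  {q: False, a: False}
  {q: True, a: True}


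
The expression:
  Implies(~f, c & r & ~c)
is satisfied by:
  {f: True}


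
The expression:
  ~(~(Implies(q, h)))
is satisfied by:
  {h: True, q: False}
  {q: False, h: False}
  {q: True, h: True}


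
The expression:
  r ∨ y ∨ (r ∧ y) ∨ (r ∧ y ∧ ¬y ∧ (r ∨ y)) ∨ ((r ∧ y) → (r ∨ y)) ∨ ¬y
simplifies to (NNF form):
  True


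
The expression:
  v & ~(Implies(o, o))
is never true.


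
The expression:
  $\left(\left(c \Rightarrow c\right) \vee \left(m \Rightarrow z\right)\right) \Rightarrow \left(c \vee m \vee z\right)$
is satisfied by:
  {c: True, z: True, m: True}
  {c: True, z: True, m: False}
  {c: True, m: True, z: False}
  {c: True, m: False, z: False}
  {z: True, m: True, c: False}
  {z: True, m: False, c: False}
  {m: True, z: False, c: False}


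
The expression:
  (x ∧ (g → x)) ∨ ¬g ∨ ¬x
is always true.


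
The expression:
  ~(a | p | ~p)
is never true.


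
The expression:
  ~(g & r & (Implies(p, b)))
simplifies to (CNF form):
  (p | ~g | ~r) & (~b | ~g | ~r)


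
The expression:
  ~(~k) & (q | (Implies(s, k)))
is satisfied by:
  {k: True}


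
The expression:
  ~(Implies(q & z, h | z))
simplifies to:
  False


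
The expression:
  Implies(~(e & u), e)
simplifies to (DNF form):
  e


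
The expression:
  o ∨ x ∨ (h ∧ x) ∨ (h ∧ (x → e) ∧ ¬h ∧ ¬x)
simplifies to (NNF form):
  o ∨ x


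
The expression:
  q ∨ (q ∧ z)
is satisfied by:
  {q: True}


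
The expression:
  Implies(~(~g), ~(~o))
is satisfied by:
  {o: True, g: False}
  {g: False, o: False}
  {g: True, o: True}


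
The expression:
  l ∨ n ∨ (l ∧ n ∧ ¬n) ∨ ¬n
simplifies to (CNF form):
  True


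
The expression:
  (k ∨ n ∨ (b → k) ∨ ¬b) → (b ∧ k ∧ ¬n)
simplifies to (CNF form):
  b ∧ ¬n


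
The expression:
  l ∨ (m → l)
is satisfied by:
  {l: True, m: False}
  {m: False, l: False}
  {m: True, l: True}


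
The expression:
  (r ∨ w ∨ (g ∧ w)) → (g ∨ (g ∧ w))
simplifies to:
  g ∨ (¬r ∧ ¬w)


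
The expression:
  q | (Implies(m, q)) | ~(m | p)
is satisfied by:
  {q: True, m: False}
  {m: False, q: False}
  {m: True, q: True}


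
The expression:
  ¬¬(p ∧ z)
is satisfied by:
  {z: True, p: True}


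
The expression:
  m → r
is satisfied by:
  {r: True, m: False}
  {m: False, r: False}
  {m: True, r: True}


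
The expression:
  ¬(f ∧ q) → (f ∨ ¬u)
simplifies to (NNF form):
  f ∨ ¬u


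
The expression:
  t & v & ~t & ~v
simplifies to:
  False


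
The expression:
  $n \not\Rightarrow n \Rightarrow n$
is always true.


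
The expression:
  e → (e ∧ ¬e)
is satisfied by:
  {e: False}


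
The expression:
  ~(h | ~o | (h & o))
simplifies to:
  o & ~h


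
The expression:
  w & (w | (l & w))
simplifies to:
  w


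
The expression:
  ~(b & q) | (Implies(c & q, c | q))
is always true.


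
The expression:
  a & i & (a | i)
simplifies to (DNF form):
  a & i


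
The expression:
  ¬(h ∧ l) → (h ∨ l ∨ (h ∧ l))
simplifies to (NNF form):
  h ∨ l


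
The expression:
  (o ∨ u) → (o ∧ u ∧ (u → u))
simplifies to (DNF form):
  (o ∧ u) ∨ (¬o ∧ ¬u)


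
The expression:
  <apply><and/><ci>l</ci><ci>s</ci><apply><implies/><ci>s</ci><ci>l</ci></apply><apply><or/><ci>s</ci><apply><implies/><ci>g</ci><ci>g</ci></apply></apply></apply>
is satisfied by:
  {s: True, l: True}


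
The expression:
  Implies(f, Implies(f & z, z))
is always true.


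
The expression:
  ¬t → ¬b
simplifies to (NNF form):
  t ∨ ¬b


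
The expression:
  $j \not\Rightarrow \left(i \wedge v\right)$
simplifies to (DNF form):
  $\left(j \wedge \neg i\right) \vee \left(j \wedge \neg v\right)$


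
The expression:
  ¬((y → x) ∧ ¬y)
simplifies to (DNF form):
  y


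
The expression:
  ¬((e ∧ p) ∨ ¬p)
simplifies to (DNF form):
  p ∧ ¬e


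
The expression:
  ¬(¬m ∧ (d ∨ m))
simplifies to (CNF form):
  m ∨ ¬d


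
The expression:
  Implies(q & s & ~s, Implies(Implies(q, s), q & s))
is always true.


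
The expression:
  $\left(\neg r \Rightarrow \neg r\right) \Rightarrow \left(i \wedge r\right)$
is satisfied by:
  {r: True, i: True}


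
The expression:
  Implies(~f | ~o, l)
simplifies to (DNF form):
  l | (f & o)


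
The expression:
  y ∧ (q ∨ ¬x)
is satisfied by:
  {q: True, y: True, x: False}
  {y: True, x: False, q: False}
  {x: True, q: True, y: True}


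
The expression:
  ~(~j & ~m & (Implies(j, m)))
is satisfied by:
  {m: True, j: True}
  {m: True, j: False}
  {j: True, m: False}


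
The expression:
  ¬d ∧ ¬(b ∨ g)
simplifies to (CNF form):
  ¬b ∧ ¬d ∧ ¬g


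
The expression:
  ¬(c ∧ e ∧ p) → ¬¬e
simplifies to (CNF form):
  e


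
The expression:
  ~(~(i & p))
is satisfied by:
  {i: True, p: True}


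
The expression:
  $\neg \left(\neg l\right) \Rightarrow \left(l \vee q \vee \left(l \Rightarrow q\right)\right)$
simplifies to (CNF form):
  $\text{True}$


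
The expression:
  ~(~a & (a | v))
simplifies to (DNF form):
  a | ~v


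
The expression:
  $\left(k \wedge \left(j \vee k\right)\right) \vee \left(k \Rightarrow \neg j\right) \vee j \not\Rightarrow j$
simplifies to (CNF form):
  $\text{True}$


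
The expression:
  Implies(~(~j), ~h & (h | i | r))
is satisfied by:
  {i: True, r: True, h: False, j: False}
  {i: True, r: False, h: False, j: False}
  {r: True, i: False, h: False, j: False}
  {i: False, r: False, h: False, j: False}
  {i: True, h: True, r: True, j: False}
  {i: True, h: True, r: False, j: False}
  {h: True, r: True, i: False, j: False}
  {h: True, i: False, r: False, j: False}
  {i: True, j: True, r: True, h: False}
  {i: True, j: True, r: False, h: False}
  {j: True, r: True, h: False, i: False}


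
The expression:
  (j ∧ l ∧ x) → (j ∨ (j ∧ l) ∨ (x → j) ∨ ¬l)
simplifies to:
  True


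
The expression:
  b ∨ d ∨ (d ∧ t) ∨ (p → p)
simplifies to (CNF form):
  True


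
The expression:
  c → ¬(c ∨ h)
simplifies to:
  ¬c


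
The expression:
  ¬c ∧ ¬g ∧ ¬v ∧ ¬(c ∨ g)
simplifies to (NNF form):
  ¬c ∧ ¬g ∧ ¬v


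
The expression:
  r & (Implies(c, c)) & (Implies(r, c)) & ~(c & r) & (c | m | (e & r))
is never true.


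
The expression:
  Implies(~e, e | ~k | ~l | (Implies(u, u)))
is always true.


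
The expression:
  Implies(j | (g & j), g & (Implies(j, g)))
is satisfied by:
  {g: True, j: False}
  {j: False, g: False}
  {j: True, g: True}


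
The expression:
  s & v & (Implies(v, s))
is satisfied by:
  {s: True, v: True}


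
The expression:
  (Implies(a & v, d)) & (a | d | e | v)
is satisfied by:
  {d: True, e: True, a: False, v: False}
  {d: True, a: False, e: False, v: False}
  {v: True, d: True, e: True, a: False}
  {v: True, d: True, a: False, e: False}
  {d: True, e: True, a: True, v: False}
  {d: True, a: True, e: False, v: False}
  {d: True, v: True, a: True, e: True}
  {d: True, v: True, a: True, e: False}
  {e: True, v: False, a: False, d: False}
  {e: True, v: True, a: False, d: False}
  {v: True, a: False, e: False, d: False}
  {e: True, a: True, v: False, d: False}
  {a: True, v: False, e: False, d: False}


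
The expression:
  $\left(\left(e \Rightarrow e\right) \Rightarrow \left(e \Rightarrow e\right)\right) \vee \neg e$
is always true.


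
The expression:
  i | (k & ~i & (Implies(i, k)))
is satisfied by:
  {i: True, k: True}
  {i: True, k: False}
  {k: True, i: False}


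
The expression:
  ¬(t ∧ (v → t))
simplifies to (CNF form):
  ¬t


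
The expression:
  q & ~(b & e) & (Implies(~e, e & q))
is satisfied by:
  {e: True, q: True, b: False}


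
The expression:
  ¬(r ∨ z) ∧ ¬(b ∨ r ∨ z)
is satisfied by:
  {r: False, z: False, b: False}


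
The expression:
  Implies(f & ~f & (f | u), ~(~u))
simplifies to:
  True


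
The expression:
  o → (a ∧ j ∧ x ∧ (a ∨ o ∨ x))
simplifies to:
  (a ∧ j ∧ x) ∨ ¬o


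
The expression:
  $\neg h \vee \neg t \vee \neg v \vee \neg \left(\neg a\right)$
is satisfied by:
  {a: True, h: False, v: False, t: False}
  {a: False, h: False, v: False, t: False}
  {a: True, t: True, h: False, v: False}
  {t: True, a: False, h: False, v: False}
  {a: True, v: True, t: False, h: False}
  {v: True, t: False, h: False, a: False}
  {a: True, t: True, v: True, h: False}
  {t: True, v: True, a: False, h: False}
  {a: True, h: True, t: False, v: False}
  {h: True, t: False, v: False, a: False}
  {a: True, t: True, h: True, v: False}
  {t: True, h: True, a: False, v: False}
  {a: True, v: True, h: True, t: False}
  {v: True, h: True, t: False, a: False}
  {a: True, t: True, v: True, h: True}


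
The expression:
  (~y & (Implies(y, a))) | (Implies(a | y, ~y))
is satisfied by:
  {y: False}


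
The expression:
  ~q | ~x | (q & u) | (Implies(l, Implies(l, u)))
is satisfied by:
  {u: True, l: False, q: False, x: False}
  {x: False, l: False, u: False, q: False}
  {x: True, u: True, l: False, q: False}
  {x: True, l: False, u: False, q: False}
  {q: True, u: True, x: False, l: False}
  {q: True, x: False, l: False, u: False}
  {q: True, x: True, u: True, l: False}
  {q: True, x: True, l: False, u: False}
  {u: True, l: True, q: False, x: False}
  {l: True, q: False, u: False, x: False}
  {x: True, l: True, u: True, q: False}
  {x: True, l: True, q: False, u: False}
  {u: True, l: True, q: True, x: False}
  {l: True, q: True, x: False, u: False}
  {x: True, l: True, q: True, u: True}


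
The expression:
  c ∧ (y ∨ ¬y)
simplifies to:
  c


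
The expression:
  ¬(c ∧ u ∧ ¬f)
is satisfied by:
  {f: True, c: False, u: False}
  {f: False, c: False, u: False}
  {u: True, f: True, c: False}
  {u: True, f: False, c: False}
  {c: True, f: True, u: False}
  {c: True, f: False, u: False}
  {c: True, u: True, f: True}


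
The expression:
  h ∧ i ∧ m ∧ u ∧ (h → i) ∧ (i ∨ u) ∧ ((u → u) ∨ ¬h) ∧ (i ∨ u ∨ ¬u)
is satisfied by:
  {h: True, m: True, u: True, i: True}


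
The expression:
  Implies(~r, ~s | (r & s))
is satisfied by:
  {r: True, s: False}
  {s: False, r: False}
  {s: True, r: True}


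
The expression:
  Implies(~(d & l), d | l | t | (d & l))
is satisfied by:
  {d: True, t: True, l: True}
  {d: True, t: True, l: False}
  {d: True, l: True, t: False}
  {d: True, l: False, t: False}
  {t: True, l: True, d: False}
  {t: True, l: False, d: False}
  {l: True, t: False, d: False}


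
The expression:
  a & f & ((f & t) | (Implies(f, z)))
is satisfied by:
  {a: True, t: True, z: True, f: True}
  {a: True, t: True, f: True, z: False}
  {a: True, z: True, f: True, t: False}


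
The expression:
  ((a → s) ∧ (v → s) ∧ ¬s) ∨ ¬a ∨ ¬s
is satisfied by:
  {s: False, a: False}
  {a: True, s: False}
  {s: True, a: False}
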